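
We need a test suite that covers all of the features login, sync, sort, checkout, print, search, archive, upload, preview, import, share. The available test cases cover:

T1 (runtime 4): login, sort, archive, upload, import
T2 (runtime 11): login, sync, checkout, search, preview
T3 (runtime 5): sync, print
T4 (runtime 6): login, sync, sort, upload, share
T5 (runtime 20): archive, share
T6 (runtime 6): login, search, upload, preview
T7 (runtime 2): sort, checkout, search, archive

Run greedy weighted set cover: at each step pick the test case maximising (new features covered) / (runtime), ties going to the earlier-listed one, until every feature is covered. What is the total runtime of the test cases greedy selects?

23

Pick 1: T7 adds 4 new (sort, checkout, search, archive) at runtime 2 (ratio 4/2).
Pick 2: T1 adds 3 new (login, upload, import) at runtime 4 (ratio 3/4).
Pick 3: T3 adds 2 new (sync, print) at runtime 5 (ratio 2/5).
Pick 4: T4 adds 1 new (share) at runtime 6 (ratio 1/6).
Pick 5: T6 adds 1 new (preview) at runtime 6 (ratio 1/6).
Greedy total runtime: 2 + 4 + 5 + 6 + 6 = 23.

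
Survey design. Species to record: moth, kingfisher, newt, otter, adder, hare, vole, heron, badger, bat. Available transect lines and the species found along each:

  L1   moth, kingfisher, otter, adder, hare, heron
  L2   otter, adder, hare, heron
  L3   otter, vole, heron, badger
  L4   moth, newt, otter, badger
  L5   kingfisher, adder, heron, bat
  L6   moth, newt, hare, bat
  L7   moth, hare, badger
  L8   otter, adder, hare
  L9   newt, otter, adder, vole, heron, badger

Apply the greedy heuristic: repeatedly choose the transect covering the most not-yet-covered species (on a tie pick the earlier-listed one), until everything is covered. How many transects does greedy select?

3

Pick 1: L1 covers 6 new species (moth, kingfisher, otter, adder, hare, heron).
Pick 2: L9 covers 3 new species (newt, vole, badger).
Pick 3: L5 covers 1 new species (bat).
Greedy uses 3 transects.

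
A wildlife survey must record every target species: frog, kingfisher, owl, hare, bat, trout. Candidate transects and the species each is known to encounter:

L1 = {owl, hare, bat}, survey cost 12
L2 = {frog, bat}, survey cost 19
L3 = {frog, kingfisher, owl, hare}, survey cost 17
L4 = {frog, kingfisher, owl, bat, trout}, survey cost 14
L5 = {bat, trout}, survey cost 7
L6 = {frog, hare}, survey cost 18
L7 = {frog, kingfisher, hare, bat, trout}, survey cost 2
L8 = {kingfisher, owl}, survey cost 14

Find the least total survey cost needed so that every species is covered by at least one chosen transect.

L1, L7 cover every species at survey cost 12 + 2 = 14.
Any cover uses at least 2 transects; among all covering selections none totals below 14.

14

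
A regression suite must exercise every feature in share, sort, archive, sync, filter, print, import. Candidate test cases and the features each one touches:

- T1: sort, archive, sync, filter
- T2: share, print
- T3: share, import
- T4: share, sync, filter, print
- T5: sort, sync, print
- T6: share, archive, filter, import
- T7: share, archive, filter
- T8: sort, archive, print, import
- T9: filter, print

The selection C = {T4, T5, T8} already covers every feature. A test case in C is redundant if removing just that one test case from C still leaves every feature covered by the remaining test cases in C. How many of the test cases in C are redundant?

Drop T4: share, filter uncovered — not redundant.
Drop T5: the rest still cover every feature — redundant.
Drop T8: archive, import uncovered — not redundant.
1 redundant: T5.

1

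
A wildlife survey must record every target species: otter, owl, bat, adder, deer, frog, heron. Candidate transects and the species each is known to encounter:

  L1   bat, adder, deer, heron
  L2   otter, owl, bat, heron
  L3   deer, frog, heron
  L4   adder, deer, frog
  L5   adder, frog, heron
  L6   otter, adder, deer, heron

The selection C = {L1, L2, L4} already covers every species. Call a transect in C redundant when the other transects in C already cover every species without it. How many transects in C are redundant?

1

Drop L1: the rest still cover every species — redundant.
Drop L2: otter, owl uncovered — not redundant.
Drop L4: frog uncovered — not redundant.
1 redundant: L1.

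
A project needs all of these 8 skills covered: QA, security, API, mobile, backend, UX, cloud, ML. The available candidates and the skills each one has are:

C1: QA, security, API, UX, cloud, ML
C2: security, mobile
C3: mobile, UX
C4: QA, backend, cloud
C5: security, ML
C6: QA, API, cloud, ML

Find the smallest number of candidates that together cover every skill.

C1, C2, C4 together cover {QA, security, API, mobile, backend, UX, cloud, ML} — every skill.
No 2 of the 6 candidates cover everything (all 15 pairs fall short), so 3 is minimum.

3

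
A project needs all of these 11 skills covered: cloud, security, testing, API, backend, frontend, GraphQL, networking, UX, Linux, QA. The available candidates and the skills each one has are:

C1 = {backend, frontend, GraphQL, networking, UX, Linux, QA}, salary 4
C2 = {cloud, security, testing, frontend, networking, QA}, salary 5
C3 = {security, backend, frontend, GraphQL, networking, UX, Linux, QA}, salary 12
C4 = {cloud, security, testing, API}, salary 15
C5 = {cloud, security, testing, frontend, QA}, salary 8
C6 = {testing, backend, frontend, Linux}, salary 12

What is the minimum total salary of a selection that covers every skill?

C1, C4 cover every skill at salary 4 + 15 = 19.
Any cover uses at least 2 candidates; among all covering selections none totals below 19.
Greedy by coverage-per-salary would pick C1, C2, C4 for 24 — worse than the optimum 19.

19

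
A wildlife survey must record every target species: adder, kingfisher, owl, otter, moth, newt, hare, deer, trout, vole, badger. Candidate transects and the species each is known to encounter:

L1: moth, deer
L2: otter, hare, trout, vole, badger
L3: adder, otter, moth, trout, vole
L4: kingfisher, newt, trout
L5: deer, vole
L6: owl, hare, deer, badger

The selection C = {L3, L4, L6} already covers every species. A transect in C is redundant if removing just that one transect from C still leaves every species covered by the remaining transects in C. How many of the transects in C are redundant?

Drop L3: adder, otter, moth, vole uncovered — not redundant.
Drop L4: kingfisher, newt uncovered — not redundant.
Drop L6: owl, hare, deer, badger uncovered — not redundant.
None of the transects in C is redundant.

0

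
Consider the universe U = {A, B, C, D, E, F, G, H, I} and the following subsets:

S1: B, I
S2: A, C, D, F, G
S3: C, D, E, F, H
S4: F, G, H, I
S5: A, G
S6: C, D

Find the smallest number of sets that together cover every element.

S1, S2, S3 together cover {A, B, C, D, E, F, G, H, I} — every element.
No 2 of the 6 sets cover everything (all 15 pairs fall short), so 3 is minimum.

3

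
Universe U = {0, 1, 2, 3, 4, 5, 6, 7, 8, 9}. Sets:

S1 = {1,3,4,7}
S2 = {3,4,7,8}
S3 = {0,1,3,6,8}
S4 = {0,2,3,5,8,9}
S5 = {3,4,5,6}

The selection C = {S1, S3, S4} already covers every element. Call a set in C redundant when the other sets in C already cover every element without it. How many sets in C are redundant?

0

Drop S1: 4, 7 uncovered — not redundant.
Drop S3: 6 uncovered — not redundant.
Drop S4: 2, 5, 9 uncovered — not redundant.
None of the sets in C is redundant.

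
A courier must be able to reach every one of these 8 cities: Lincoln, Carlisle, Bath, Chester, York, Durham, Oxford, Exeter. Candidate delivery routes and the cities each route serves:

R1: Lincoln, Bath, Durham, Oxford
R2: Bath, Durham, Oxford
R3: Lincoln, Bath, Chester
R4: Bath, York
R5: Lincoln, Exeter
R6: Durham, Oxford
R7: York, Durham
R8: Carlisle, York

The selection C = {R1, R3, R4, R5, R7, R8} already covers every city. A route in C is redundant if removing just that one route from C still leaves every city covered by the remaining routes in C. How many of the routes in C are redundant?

2

Drop R1: Oxford uncovered — not redundant.
Drop R3: Chester uncovered — not redundant.
Drop R4: the rest still cover every city — redundant.
Drop R5: Exeter uncovered — not redundant.
Drop R7: the rest still cover every city — redundant.
Drop R8: Carlisle uncovered — not redundant.
2 redundant: R4, R7.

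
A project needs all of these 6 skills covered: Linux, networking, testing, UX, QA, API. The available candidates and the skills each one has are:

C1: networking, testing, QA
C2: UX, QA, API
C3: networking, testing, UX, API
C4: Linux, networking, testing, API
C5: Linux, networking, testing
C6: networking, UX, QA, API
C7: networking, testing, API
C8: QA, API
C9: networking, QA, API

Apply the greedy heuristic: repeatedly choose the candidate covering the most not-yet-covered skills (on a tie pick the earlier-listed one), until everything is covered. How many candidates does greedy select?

3

Pick 1: C3 covers 4 new skills (networking, testing, UX, API).
Pick 2: C1 covers 1 new skills (QA).
Pick 3: C4 covers 1 new skills (Linux).
Greedy uses 3 candidates. (The true minimum is 2.)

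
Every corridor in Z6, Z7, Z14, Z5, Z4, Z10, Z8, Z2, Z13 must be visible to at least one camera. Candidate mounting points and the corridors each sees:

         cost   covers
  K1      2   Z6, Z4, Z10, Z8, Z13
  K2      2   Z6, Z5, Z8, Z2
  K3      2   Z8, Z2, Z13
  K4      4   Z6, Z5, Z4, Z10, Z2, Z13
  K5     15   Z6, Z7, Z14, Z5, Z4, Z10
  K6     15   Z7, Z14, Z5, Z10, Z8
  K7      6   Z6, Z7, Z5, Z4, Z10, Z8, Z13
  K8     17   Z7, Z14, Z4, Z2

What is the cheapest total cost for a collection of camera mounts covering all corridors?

17

K3, K5 cover every corridor at cost 2 + 15 = 17.
Any cover uses at least 2 camera mounts; among all covering selections none totals below 17.
Greedy by coverage-per-cost would pick K1, K2, K7, K5 for 25 — worse than the optimum 17.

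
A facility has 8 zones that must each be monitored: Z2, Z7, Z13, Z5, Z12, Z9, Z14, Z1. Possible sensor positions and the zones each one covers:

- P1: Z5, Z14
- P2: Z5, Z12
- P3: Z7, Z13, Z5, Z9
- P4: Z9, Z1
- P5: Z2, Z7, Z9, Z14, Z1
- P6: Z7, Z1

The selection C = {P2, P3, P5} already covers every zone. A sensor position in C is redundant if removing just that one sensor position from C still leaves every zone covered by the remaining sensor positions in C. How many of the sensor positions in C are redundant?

Drop P2: Z12 uncovered — not redundant.
Drop P3: Z13 uncovered — not redundant.
Drop P5: Z2, Z14, Z1 uncovered — not redundant.
None of the sensor positions in C is redundant.

0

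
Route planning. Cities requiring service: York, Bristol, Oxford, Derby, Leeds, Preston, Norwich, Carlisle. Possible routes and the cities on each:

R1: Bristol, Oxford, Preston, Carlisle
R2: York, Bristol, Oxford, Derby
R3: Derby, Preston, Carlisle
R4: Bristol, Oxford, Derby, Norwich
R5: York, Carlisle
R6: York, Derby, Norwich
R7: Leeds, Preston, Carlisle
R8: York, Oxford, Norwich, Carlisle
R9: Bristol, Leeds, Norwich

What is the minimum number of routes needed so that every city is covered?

R1, R2, R9 together cover {York, Bristol, Oxford, Derby, Leeds, Preston, Norwich, Carlisle} — every city.
No 2 of the 9 routes cover everything (all 36 pairs fall short), so 3 is minimum.

3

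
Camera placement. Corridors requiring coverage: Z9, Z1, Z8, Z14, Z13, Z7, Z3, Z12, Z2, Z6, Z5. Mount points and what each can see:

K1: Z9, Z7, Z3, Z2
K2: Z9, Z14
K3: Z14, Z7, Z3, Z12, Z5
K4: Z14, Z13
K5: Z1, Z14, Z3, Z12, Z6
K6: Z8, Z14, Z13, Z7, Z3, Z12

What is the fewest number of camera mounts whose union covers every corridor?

4

K1, K3, K5, K6 together cover {Z9, Z1, Z8, Z14, Z13, Z7, Z3, Z12, Z2, Z6, Z5} — every corridor.
No 3 of the 6 camera mounts cover everything (all 20 triples fall short), so 4 is minimum.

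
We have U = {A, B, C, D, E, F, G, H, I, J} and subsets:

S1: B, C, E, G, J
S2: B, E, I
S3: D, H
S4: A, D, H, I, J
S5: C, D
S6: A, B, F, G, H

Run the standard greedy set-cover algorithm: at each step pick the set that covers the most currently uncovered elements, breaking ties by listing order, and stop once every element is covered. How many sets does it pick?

3

Pick 1: S1 covers 5 new elements (B, C, E, G, J).
Pick 2: S4 covers 4 new elements (A, D, H, I).
Pick 3: S6 covers 1 new elements (F).
Greedy uses 3 sets.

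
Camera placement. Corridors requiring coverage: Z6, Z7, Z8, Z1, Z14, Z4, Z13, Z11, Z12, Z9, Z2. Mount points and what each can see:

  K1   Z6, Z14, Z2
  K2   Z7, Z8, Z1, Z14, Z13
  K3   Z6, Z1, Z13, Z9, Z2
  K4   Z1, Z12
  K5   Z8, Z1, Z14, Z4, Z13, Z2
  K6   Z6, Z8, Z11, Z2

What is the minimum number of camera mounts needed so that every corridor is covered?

5

K2, K3, K4, K5, K6 together cover {Z6, Z7, Z8, Z1, Z14, Z4, Z13, Z11, Z12, Z9, Z2} — every corridor.
No 4 of the 6 camera mounts cover everything (all 15 size-4 selections fall short), so 5 is minimum.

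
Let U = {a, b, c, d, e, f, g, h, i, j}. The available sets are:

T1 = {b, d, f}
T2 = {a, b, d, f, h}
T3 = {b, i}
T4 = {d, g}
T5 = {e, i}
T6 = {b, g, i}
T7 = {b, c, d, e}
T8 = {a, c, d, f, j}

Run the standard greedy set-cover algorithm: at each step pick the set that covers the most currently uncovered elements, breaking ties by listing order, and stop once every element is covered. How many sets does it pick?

4

Pick 1: T2 covers 5 new elements (a, b, d, f, h).
Pick 2: T5 covers 2 new elements (e, i).
Pick 3: T8 covers 2 new elements (c, j).
Pick 4: T4 covers 1 new elements (g).
Greedy uses 4 sets.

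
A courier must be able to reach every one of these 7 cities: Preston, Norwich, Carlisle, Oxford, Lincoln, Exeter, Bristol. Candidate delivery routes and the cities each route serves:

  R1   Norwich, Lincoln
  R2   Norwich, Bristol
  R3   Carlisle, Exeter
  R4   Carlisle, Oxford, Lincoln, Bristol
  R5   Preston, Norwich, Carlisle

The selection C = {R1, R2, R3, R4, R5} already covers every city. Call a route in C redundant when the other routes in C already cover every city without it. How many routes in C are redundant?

Drop R1: the rest still cover every city — redundant.
Drop R2: the rest still cover every city — redundant.
Drop R3: Exeter uncovered — not redundant.
Drop R4: Oxford uncovered — not redundant.
Drop R5: Preston uncovered — not redundant.
2 redundant: R1, R2.

2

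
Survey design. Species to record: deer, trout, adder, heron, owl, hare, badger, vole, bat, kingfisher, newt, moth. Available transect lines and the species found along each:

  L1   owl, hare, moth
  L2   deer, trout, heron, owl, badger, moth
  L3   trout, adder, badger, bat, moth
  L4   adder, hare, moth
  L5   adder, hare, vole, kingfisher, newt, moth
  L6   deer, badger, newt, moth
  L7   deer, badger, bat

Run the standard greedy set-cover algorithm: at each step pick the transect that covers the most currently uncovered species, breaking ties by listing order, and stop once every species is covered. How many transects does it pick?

Pick 1: L2 covers 6 new species (deer, trout, heron, owl, badger, moth).
Pick 2: L5 covers 5 new species (adder, hare, vole, kingfisher, newt).
Pick 3: L3 covers 1 new species (bat).
Greedy uses 3 transects.

3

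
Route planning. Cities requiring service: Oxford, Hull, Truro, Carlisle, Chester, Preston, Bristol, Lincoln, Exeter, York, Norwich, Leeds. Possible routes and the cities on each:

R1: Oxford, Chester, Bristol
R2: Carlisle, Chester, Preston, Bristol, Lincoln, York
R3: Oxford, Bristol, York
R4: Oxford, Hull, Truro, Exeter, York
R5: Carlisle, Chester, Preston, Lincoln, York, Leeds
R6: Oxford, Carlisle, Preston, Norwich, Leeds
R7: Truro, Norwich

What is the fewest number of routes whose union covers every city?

3

R2, R4, R6 together cover {Oxford, Hull, Truro, Carlisle, Chester, Preston, Bristol, Lincoln, Exeter, York, Norwich, Leeds} — every city.
No 2 of the 7 routes cover everything (all 21 pairs fall short), so 3 is minimum.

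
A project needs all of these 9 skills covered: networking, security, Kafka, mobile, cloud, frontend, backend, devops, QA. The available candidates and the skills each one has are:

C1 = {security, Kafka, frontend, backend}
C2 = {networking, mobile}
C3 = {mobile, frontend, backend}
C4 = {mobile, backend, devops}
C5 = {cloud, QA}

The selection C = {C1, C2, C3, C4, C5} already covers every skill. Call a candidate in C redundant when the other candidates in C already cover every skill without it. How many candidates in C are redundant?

Drop C1: security, Kafka uncovered — not redundant.
Drop C2: networking uncovered — not redundant.
Drop C3: the rest still cover every skill — redundant.
Drop C4: devops uncovered — not redundant.
Drop C5: cloud, QA uncovered — not redundant.
1 redundant: C3.

1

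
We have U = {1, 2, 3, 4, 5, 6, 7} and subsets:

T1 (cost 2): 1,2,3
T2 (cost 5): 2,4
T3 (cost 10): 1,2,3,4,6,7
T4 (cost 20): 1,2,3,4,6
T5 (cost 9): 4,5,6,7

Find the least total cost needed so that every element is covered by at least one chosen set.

11

T1, T5 cover every element at cost 2 + 9 = 11.
Any cover uses at least 2 sets; among all covering selections none totals below 11.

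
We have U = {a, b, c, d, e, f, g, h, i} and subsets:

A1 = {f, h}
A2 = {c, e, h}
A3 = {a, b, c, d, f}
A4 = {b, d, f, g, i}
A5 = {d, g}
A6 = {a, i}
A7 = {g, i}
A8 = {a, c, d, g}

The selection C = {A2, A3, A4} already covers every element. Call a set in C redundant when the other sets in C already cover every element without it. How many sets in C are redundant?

Drop A2: e, h uncovered — not redundant.
Drop A3: a uncovered — not redundant.
Drop A4: g, i uncovered — not redundant.
None of the sets in C is redundant.

0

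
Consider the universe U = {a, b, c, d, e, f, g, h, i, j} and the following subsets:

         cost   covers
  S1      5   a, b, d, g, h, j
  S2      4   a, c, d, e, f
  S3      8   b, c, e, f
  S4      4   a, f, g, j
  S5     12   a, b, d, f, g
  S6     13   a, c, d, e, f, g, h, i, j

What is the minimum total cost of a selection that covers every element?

S1, S6 cover every element at cost 5 + 13 = 18.
Any cover uses at least 2 sets; among all covering selections none totals below 18.
Greedy by coverage-per-cost would pick S2, S1, S6 for 22 — worse than the optimum 18.

18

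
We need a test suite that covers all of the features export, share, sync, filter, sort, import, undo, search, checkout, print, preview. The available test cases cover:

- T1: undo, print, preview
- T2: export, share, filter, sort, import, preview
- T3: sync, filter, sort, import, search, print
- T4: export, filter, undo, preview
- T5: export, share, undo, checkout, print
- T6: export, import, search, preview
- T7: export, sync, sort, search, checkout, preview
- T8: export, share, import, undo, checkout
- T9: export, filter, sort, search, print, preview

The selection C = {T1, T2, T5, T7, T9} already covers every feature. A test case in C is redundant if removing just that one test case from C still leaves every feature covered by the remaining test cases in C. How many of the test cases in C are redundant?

3

Drop T1: the rest still cover every feature — redundant.
Drop T2: import uncovered — not redundant.
Drop T5: the rest still cover every feature — redundant.
Drop T7: sync uncovered — not redundant.
Drop T9: the rest still cover every feature — redundant.
3 redundant: T1, T5, T9.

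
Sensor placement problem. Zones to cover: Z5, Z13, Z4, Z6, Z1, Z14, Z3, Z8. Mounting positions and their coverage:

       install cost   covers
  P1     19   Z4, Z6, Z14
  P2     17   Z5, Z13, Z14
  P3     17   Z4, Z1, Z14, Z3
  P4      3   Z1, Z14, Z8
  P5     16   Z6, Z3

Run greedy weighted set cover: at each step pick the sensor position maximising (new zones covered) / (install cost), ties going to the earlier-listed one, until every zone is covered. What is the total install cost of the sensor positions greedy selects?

53

Pick 1: P4 adds 3 new (Z1, Z14, Z8) at install cost 3 (ratio 3/3).
Pick 2: P5 adds 2 new (Z6, Z3) at install cost 16 (ratio 2/16).
Pick 3: P2 adds 2 new (Z5, Z13) at install cost 17 (ratio 2/17).
Pick 4: P3 adds 1 new (Z4) at install cost 17 (ratio 1/17).
Greedy total install cost: 3 + 16 + 17 + 17 = 53.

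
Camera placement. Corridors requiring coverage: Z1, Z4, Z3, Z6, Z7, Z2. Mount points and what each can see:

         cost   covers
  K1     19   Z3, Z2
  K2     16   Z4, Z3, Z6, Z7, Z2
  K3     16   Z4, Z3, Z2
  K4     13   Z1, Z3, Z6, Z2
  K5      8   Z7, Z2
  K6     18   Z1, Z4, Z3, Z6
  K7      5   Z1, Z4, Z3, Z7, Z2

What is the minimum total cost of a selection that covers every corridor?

K4, K7 cover every corridor at cost 13 + 5 = 18.
Any cover uses at least 2 camera mounts; among all covering selections none totals below 18.

18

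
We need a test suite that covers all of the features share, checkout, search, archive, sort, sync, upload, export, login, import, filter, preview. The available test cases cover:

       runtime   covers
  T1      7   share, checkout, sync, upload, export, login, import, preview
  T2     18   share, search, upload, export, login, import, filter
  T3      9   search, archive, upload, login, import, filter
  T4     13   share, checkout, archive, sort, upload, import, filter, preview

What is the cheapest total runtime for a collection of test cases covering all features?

T1, T3, T4 cover every feature at runtime 7 + 9 + 13 = 29.
Any cover uses at least 3 test cases; among all covering selections none totals below 29.

29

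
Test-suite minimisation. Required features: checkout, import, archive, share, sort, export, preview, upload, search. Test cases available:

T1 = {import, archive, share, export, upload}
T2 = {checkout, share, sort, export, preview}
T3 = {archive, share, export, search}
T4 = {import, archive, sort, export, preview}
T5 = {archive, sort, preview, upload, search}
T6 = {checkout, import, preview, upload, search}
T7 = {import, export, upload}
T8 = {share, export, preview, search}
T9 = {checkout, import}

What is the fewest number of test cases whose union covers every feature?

T1, T2, T3 together cover {checkout, import, archive, share, sort, export, preview, upload, search} — every feature.
No 2 of the 9 test cases cover everything (all 36 pairs fall short), so 3 is minimum.

3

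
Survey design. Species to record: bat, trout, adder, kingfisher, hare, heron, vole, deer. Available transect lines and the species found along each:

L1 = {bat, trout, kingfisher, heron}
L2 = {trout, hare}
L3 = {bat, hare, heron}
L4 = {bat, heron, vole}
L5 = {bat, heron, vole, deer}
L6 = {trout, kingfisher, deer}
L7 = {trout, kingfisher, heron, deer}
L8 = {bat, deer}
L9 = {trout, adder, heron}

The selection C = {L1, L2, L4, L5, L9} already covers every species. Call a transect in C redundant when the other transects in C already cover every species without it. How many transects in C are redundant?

1

Drop L1: kingfisher uncovered — not redundant.
Drop L2: hare uncovered — not redundant.
Drop L4: the rest still cover every species — redundant.
Drop L5: deer uncovered — not redundant.
Drop L9: adder uncovered — not redundant.
1 redundant: L4.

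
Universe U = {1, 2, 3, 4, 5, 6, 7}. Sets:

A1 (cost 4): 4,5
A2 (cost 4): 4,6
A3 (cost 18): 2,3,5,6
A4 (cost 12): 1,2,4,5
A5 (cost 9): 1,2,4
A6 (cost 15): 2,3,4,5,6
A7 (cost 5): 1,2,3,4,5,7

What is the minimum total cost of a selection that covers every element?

A2, A7 cover every element at cost 4 + 5 = 9.
Any cover uses at least 2 sets; among all covering selections none totals below 9.

9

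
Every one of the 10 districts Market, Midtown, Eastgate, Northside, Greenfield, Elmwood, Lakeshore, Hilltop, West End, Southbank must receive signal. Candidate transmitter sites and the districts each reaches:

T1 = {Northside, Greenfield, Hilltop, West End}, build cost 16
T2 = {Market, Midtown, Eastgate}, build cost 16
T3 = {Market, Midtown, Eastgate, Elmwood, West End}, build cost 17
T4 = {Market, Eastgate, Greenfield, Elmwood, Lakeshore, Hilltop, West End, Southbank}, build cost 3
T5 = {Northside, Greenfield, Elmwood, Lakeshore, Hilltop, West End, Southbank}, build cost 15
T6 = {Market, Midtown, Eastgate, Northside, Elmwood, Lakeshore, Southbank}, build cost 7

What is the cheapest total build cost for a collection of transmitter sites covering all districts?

10

T4, T6 cover every district at build cost 3 + 7 = 10.
Any cover uses at least 2 transmitter sites; among all covering selections none totals below 10.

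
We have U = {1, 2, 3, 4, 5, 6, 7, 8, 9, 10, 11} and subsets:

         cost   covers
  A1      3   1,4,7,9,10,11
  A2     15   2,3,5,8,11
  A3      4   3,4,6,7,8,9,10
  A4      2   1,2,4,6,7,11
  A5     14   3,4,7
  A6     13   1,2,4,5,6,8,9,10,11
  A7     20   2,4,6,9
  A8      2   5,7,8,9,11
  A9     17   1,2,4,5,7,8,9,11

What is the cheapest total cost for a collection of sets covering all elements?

8

A3, A4, A8 cover every element at cost 4 + 2 + 2 = 8.
Any cover uses at least 2 sets; among all covering selections none totals below 8.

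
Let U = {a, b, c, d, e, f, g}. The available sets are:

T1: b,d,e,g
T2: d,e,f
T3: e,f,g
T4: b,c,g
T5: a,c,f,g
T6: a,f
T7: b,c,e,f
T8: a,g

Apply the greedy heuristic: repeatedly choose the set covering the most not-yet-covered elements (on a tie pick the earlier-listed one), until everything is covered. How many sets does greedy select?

2

Pick 1: T1 covers 4 new elements (b, d, e, g).
Pick 2: T5 covers 3 new elements (a, c, f).
Greedy uses 2 sets.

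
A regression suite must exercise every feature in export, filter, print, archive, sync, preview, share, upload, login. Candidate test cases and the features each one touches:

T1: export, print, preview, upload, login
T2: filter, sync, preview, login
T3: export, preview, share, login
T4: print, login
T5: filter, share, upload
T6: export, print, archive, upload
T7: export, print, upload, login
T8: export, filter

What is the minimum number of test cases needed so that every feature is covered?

3

T2, T3, T6 together cover {export, filter, print, archive, sync, preview, share, upload, login} — every feature.
No 2 of the 8 test cases cover everything (all 28 pairs fall short), so 3 is minimum.
Greedy (largest uncovered first) would take T1, T2, T3, T6 — 4 test cases — but 3 suffice.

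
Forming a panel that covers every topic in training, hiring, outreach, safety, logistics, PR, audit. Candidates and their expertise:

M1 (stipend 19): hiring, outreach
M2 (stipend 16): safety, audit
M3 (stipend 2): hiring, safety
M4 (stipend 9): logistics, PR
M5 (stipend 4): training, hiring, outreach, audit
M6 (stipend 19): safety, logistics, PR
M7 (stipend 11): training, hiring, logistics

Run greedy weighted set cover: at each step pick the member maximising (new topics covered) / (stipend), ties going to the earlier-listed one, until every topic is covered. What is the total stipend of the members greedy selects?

15

Pick 1: M3 adds 2 new (hiring, safety) at stipend 2 (ratio 2/2).
Pick 2: M5 adds 3 new (training, outreach, audit) at stipend 4 (ratio 3/4).
Pick 3: M4 adds 2 new (logistics, PR) at stipend 9 (ratio 2/9).
Greedy total stipend: 2 + 4 + 9 = 15.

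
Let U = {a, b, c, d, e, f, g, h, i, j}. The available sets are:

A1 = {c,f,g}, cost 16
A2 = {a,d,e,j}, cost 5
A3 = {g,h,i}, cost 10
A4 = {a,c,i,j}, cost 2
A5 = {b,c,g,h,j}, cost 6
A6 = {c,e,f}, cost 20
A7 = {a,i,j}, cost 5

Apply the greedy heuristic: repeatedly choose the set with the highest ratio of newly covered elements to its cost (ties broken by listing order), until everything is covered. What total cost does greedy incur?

29

Pick 1: A4 adds 4 new (a, c, i, j) at cost 2 (ratio 4/2).
Pick 2: A5 adds 3 new (b, g, h) at cost 6 (ratio 3/6).
Pick 3: A2 adds 2 new (d, e) at cost 5 (ratio 2/5).
Pick 4: A1 adds 1 new (f) at cost 16 (ratio 1/16).
Greedy total cost: 2 + 6 + 5 + 16 = 29.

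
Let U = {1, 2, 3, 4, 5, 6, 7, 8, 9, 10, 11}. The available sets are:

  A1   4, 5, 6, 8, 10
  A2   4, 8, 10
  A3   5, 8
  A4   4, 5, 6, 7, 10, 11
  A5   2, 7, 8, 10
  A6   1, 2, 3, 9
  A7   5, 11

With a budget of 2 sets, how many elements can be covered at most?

10

Choosing A4, A6 covers {1, 2, 3, 4, 5, 6, 7, 9, 10, 11} — 10 elements.
No choice of 2 sets does better; here 8 is left uncovered.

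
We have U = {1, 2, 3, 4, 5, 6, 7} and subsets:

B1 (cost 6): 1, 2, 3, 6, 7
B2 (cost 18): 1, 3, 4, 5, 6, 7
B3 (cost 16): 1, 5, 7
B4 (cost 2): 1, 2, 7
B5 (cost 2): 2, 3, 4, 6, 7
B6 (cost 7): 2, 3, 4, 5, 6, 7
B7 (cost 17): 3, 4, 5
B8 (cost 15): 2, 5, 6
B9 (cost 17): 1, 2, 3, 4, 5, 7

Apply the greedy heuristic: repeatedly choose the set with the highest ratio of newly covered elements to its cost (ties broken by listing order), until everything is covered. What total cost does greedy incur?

Pick 1: B5 adds 5 new (2, 3, 4, 6, 7) at cost 2 (ratio 5/2).
Pick 2: B4 adds 1 new (1) at cost 2 (ratio 1/2).
Pick 3: B6 adds 1 new (5) at cost 7 (ratio 1/7).
Greedy total cost: 2 + 2 + 7 = 11. (The true optimum is 9, so greedy overshoots here.)

11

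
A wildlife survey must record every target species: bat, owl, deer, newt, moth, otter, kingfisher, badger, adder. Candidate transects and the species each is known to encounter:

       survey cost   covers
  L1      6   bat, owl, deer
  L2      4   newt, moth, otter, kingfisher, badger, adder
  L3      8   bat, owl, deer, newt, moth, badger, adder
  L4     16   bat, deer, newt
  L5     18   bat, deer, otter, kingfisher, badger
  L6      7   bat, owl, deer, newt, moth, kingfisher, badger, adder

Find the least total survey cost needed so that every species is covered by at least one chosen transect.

L1, L2 cover every species at survey cost 6 + 4 = 10.
Any cover uses at least 2 transects; among all covering selections none totals below 10.

10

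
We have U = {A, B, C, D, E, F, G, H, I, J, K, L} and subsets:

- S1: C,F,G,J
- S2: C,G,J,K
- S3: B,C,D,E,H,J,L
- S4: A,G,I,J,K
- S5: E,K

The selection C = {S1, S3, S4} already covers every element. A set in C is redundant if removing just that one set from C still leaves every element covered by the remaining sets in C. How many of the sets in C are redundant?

Drop S1: F uncovered — not redundant.
Drop S3: B, D, E, H, … uncovered — not redundant.
Drop S4: A, I, K uncovered — not redundant.
None of the sets in C is redundant.

0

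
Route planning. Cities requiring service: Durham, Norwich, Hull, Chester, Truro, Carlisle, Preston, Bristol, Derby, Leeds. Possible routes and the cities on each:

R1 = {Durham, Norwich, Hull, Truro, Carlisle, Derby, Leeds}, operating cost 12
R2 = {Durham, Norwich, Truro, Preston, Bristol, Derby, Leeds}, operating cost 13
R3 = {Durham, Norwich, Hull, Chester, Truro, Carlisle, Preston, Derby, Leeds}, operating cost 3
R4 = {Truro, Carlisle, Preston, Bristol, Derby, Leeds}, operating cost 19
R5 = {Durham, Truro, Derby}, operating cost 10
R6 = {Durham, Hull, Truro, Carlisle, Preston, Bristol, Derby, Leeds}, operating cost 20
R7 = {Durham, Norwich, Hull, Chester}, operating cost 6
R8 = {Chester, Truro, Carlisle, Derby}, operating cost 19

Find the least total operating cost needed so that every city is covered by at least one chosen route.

16

R2, R3 cover every city at operating cost 13 + 3 = 16.
Any cover uses at least 2 routes; among all covering selections none totals below 16.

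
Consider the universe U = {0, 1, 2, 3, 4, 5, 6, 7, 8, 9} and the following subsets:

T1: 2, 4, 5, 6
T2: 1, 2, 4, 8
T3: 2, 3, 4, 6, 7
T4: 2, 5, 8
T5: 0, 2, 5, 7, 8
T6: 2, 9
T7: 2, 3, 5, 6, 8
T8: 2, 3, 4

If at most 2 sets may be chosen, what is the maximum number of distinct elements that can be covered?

8

Choosing T3, T5 covers {0, 2, 3, 4, 5, 6, 7, 8} — 8 elements.
No choice of 2 sets does better; here 1, 9 are left uncovered.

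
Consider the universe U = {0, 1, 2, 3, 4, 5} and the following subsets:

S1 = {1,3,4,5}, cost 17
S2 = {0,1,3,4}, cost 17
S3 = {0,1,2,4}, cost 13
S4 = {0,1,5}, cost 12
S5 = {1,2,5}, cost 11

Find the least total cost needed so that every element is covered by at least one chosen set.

S2, S5 cover every element at cost 17 + 11 = 28.
Any cover uses at least 2 sets; among all covering selections none totals below 28.

28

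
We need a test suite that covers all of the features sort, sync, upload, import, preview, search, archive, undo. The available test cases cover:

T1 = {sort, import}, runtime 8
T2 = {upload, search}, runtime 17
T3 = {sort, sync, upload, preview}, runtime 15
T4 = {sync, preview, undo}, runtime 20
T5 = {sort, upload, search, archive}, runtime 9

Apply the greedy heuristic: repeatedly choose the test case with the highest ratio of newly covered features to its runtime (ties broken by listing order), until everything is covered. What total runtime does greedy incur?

37

Pick 1: T5 adds 4 new (sort, upload, search, archive) at runtime 9 (ratio 4/9).
Pick 2: T4 adds 3 new (sync, preview, undo) at runtime 20 (ratio 3/20).
Pick 3: T1 adds 1 new (import) at runtime 8 (ratio 1/8).
Greedy total runtime: 9 + 20 + 8 = 37.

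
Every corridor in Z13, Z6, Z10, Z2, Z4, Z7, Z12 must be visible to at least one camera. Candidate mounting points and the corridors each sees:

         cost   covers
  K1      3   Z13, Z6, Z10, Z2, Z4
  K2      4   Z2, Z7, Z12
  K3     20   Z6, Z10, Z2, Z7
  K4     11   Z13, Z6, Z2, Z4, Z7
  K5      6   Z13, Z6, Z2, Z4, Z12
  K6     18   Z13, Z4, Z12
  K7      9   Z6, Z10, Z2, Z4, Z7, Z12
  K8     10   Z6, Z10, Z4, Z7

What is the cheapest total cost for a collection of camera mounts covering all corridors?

7

K1, K2 cover every corridor at cost 3 + 4 = 7.
Any cover uses at least 2 camera mounts; among all covering selections none totals below 7.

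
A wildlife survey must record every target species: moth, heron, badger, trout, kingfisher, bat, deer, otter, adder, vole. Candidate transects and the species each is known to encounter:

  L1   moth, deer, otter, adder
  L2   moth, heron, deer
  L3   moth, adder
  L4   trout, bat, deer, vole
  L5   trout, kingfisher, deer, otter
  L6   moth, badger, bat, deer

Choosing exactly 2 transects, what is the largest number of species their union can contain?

Choosing L1, L4 covers {moth, trout, bat, deer, otter, adder, vole} — 7 species.
No choice of 2 transects does better; here heron, badger, kingfisher are left uncovered.

7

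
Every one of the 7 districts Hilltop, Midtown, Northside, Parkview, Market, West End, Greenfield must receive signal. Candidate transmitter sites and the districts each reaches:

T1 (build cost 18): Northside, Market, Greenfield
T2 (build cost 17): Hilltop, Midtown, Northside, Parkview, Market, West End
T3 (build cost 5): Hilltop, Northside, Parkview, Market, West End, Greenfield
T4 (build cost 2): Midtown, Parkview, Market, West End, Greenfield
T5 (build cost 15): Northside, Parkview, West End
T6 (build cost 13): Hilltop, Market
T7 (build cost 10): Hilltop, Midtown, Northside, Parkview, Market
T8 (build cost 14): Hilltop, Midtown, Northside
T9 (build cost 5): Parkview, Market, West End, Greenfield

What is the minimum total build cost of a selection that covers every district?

7

T3, T4 cover every district at build cost 5 + 2 = 7.
Any cover uses at least 2 transmitter sites; among all covering selections none totals below 7.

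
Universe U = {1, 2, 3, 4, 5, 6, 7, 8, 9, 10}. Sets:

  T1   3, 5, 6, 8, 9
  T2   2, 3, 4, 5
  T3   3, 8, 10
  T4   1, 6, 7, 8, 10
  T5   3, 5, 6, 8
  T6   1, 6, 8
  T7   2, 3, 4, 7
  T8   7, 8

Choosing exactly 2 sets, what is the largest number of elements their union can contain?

9

Choosing T2, T4 covers {1, 2, 3, 4, 5, 6, 7, 8, 10} — 9 elements.
No choice of 2 sets does better; here 9 is left uncovered.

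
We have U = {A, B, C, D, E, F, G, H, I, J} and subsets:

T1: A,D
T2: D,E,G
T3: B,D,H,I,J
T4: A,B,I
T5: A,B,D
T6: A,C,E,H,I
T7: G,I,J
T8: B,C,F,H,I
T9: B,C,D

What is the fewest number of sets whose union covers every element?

4

T1, T2, T3, T8 together cover {A, B, C, D, E, F, G, H, I, J} — every element.
No 3 of the 9 sets cover everything (all 84 triples fall short), so 4 is minimum.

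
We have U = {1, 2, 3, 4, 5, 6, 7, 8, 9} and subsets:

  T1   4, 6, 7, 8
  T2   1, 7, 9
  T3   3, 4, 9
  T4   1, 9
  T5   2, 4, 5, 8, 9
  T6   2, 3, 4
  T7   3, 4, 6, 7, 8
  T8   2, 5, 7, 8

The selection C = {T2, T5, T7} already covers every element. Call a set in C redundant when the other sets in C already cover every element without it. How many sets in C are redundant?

Drop T2: 1 uncovered — not redundant.
Drop T5: 2, 5 uncovered — not redundant.
Drop T7: 3, 6 uncovered — not redundant.
None of the sets in C is redundant.

0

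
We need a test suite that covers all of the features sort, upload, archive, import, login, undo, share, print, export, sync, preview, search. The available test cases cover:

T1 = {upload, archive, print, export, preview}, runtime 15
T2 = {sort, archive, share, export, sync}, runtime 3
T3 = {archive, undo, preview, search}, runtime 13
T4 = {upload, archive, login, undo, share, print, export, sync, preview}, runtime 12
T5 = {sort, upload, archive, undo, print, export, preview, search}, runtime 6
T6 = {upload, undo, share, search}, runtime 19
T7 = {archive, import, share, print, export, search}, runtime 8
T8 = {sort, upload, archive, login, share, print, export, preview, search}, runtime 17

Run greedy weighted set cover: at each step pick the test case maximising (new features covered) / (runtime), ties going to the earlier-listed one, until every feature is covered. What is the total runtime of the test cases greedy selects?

29

Pick 1: T2 adds 5 new (sort, archive, share, export, sync) at runtime 3 (ratio 5/3).
Pick 2: T5 adds 5 new (upload, undo, print, preview, search) at runtime 6 (ratio 5/6).
Pick 3: T7 adds 1 new (import) at runtime 8 (ratio 1/8).
Pick 4: T4 adds 1 new (login) at runtime 12 (ratio 1/12).
Greedy total runtime: 3 + 6 + 8 + 12 = 29. (The true optimum is 23, so greedy overshoots here.)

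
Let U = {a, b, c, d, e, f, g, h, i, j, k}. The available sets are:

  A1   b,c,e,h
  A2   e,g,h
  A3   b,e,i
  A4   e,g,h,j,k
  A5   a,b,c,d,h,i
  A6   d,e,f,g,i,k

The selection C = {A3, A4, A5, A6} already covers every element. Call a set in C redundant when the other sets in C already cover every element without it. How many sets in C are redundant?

Drop A3: the rest still cover every element — redundant.
Drop A4: j uncovered — not redundant.
Drop A5: a, c uncovered — not redundant.
Drop A6: f uncovered — not redundant.
1 redundant: A3.

1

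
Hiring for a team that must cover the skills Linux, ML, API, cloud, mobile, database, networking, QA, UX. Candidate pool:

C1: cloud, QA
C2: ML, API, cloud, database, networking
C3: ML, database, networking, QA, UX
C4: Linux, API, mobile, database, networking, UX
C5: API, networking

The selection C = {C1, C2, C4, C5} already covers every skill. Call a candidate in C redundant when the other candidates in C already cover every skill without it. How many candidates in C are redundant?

Drop C1: QA uncovered — not redundant.
Drop C2: ML uncovered — not redundant.
Drop C4: Linux, mobile, UX uncovered — not redundant.
Drop C5: the rest still cover every skill — redundant.
1 redundant: C5.

1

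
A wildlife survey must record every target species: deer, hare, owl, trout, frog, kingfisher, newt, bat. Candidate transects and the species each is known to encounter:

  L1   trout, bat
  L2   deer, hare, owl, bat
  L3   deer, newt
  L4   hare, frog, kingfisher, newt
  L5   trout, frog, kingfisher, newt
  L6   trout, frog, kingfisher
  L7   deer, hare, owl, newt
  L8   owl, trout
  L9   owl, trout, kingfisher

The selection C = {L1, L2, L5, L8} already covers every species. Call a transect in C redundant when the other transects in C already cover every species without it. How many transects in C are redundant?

2

Drop L1: the rest still cover every species — redundant.
Drop L2: deer, hare uncovered — not redundant.
Drop L5: frog, kingfisher, newt uncovered — not redundant.
Drop L8: the rest still cover every species — redundant.
2 redundant: L1, L8.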